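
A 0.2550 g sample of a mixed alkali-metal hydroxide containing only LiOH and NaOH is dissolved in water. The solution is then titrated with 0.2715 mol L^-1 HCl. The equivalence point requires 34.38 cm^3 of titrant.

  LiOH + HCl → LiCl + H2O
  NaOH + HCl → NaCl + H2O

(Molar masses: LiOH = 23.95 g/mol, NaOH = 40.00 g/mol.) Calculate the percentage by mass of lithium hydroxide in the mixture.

n(HCl) = 0.03438 × 0.2715 = 9.334 × 10^-3 mol
Let x = n(LiOH), y = n(NaOH).
Titrant: 1x + 1y = 9.334 × 10^-3;  mass: 23.95x + 40.00y = 0.2550
Solving, x = 7.375 × 10^-3 mol, y = 1.959 × 10^-3 mol
mass of LiOH = 7.375 × 10^-3 × 23.95 = 0.1766 g
% LiOH = 0.1766 / 0.2550 × 100 = 69.27 %

69.27 %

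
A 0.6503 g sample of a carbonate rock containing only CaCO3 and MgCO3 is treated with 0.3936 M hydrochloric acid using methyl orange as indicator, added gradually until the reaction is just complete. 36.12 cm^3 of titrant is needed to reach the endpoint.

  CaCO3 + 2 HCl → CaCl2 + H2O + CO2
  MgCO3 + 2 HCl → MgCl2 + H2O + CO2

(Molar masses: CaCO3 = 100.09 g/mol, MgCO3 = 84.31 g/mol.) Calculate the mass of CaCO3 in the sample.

n(HCl) = 0.03612 × 0.3936 = 0.01422 mol
Let x = n(CaCO3), y = n(MgCO3).
Titrant: 2x + 2y = 0.01422;  mass: 100.09x + 84.31y = 0.6503
Solving, x = 3.231 × 10^-3 mol, y = 3.877 × 10^-3 mol
mass of CaCO3 = 3.231 × 10^-3 × 100.09 = 0.3234 g

0.3234 g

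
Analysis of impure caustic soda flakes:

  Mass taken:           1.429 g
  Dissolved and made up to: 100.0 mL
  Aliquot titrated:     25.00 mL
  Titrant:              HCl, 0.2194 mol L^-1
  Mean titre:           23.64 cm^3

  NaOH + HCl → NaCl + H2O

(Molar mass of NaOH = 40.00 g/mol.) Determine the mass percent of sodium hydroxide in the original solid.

n(HCl) per titration = 0.02364 × 0.2194 = 5.187 × 10^-3 mol
n(NaOH) in each aliquot = 5.187 × 10^-3 mol (1:1 ratio)
n(NaOH) in the whole flask = 5.187 × 10^-3 × 100.0/25.00 = 0.02075 mol
mass of NaOH = 0.02075 × 40.00 = 0.8299 g
% NaOH = 0.8299 / 1.429 × 100 = 58.07 %

58.07 %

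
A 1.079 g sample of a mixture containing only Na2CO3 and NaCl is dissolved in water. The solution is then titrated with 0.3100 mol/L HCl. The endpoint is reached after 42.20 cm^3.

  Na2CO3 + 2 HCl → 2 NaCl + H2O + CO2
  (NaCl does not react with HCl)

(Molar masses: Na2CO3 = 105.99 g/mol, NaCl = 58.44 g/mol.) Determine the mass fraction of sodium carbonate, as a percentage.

64.25 %

n(HCl) = 0.04220 × 0.3100 = 0.01308 mol
Let x = n(Na2CO3), y = n(NaCl).
Titrant: 2x = 0.01308;  mass: 105.99x + 58.44y = 1.079
Solving, x = 6.541 × 10^-3 mol, y = 6.600 × 10^-3 mol
mass of Na2CO3 = 6.541 × 10^-3 × 105.99 = 0.6933 g
% Na2CO3 = 0.6933 / 1.079 × 100 = 64.25 %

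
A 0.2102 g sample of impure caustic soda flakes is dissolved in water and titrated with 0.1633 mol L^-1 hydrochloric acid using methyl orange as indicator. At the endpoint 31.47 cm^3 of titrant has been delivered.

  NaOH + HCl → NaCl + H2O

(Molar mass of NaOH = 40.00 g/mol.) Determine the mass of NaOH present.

0.2056 g

n(HCl) = 0.03147 L × 0.1633 mol/L = 5.139 × 10^-3 mol
n(NaOH) = 5.139 × 10^-3 mol (1:1 ratio)
mass of NaOH = 5.139 × 10^-3 × 40.00 g/mol = 0.2056 g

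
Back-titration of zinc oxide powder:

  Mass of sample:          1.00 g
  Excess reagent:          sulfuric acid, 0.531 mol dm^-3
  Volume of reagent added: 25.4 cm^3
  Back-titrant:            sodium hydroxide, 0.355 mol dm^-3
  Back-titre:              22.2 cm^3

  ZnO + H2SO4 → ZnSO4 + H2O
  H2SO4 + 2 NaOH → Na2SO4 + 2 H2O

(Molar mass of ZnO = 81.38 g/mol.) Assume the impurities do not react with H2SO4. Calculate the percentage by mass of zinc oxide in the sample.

n(H2SO4) added = 0.0254 × 0.531 = 0.0135 mol
n(NaOH) used in back-titration = 0.0222 × 0.355 = 7.88 × 10^-3 mol
From the 1:2 ratio, n(H2SO4) left over = 1/2 × 7.88 × 10^-3 = 3.94 × 10^-3 mol
n(H2SO4) consumed by analyte = 0.0135 − 3.94 × 10^-3 = 9.55 × 10^-3 mol
n(ZnO) = 9.55 × 10^-3 mol (1:1 ratio)
mass of ZnO = 9.55 × 10^-3 × 81.38 = 0.777 g
% ZnO = 0.777 / 1.00 × 100 = 77.7 %

77.7 %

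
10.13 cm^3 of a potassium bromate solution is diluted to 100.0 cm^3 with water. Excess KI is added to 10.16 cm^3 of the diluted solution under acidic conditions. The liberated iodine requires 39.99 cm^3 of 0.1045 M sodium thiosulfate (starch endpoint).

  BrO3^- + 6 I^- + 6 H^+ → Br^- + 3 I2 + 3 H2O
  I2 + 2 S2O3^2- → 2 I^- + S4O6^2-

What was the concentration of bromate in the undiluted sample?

0.6767 M

n(S2O3^2-) = 0.03999 × 0.1045 = 4.179 × 10^-3 mol
n(I2) = n(S2O3^2-)/2 = 2.089 × 10^-3 mol
From the 1:3 ratio, n(BrO3^-) in the aliquot = 1/3 × 2.089 × 10^-3 = 6.965 × 10^-4 mol
[BrO3^-]_dilute = 6.965 × 10^-4 / 0.01016 = 0.06855 mol/L
[BrO3^-]_original = 0.06855 × 100.0/10.13 = 0.6767 mol/L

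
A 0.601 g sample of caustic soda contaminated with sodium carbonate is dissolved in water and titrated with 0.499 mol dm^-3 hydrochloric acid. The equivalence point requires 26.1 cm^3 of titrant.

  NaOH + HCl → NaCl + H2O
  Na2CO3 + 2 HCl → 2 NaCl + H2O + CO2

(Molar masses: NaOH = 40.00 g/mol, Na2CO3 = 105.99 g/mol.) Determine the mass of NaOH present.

0.275 g

n(HCl) = 0.0261 × 0.499 = 0.0130 mol
Let x = n(NaOH), y = n(Na2CO3).
Titrant: 1x + 2y = 0.0130;  mass: 40.00x + 105.99y = 0.601
Solving, x = 6.86 × 10^-3 mol, y = 3.08 × 10^-3 mol
mass of NaOH = 6.86 × 10^-3 × 40.00 = 0.275 g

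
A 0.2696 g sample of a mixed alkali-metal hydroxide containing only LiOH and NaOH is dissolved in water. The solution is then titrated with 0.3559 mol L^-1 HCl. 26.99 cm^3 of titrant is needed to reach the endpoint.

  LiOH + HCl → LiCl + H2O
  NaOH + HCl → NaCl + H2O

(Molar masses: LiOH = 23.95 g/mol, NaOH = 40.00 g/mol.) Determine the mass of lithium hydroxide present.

n(HCl) = 0.02699 × 0.3559 = 9.606 × 10^-3 mol
Let x = n(LiOH), y = n(NaOH).
Titrant: 1x + 1y = 9.606 × 10^-3;  mass: 23.95x + 40.00y = 0.2696
Solving, x = 7.142 × 10^-3 mol, y = 2.464 × 10^-3 mol
mass of LiOH = 7.142 × 10^-3 × 23.95 = 0.1711 g

0.1711 g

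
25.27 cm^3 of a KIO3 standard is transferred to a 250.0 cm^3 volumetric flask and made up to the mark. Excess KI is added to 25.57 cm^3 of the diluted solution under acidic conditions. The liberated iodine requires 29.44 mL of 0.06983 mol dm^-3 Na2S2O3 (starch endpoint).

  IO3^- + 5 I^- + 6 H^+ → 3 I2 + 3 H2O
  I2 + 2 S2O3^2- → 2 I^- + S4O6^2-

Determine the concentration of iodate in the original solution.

0.1326 mol/L

n(S2O3^2-) = 0.02944 × 0.06983 = 2.056 × 10^-3 mol
n(I2) = n(S2O3^2-)/2 = 1.028 × 10^-3 mol
From the 1:3 ratio, n(IO3^-) in the aliquot = 1/3 × 1.028 × 10^-3 = 3.426 × 10^-4 mol
[IO3^-]_dilute = 3.426 × 10^-4 / 0.02557 = 0.01340 mol/L
[IO3^-]_original = 0.01340 × 250.0/25.27 = 0.1326 mol/L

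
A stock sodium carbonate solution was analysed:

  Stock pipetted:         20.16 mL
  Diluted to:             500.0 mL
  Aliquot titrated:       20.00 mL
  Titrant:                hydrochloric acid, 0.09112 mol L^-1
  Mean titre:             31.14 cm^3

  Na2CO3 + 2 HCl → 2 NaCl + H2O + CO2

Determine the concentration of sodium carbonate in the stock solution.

n(HCl) = 0.03114 × 0.09112 = 2.837 × 10^-3 mol
From the 1:2 ratio, n(Na2CO3) in the aliquot = 1/2 × 2.837 × 10^-3 = 1.419 × 10^-3 mol
[Na2CO3]_dilute = 1.419 × 10^-3 / 0.02000 = 0.07094 mol/L
Dilution factor = 500.0 / 20.16 = 24.80
[Na2CO3]_stock = 0.07094 × 24.80 = 1.759 mol/L

1.759 mol/L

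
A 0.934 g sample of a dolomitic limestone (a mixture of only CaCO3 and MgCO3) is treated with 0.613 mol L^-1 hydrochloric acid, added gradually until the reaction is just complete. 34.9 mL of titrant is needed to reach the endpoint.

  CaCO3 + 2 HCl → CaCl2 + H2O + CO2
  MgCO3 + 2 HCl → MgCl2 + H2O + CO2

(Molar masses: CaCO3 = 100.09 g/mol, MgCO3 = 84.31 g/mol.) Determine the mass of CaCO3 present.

0.204 g

n(HCl) = 0.0349 × 0.613 = 0.0214 mol
Let x = n(CaCO3), y = n(MgCO3).
Titrant: 2x + 2y = 0.0214;  mass: 100.09x + 84.31y = 0.934
Solving, x = 2.04 × 10^-3 mol, y = 8.66 × 10^-3 mol
mass of CaCO3 = 2.04 × 10^-3 × 100.09 = 0.204 g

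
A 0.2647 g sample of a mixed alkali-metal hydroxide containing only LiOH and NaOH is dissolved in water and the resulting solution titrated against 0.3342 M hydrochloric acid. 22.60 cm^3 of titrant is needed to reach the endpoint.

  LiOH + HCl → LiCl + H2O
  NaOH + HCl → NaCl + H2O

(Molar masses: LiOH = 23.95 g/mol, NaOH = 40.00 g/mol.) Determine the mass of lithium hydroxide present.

n(HCl) = 0.02260 × 0.3342 = 7.553 × 10^-3 mol
Let x = n(LiOH), y = n(NaOH).
Titrant: 1x + 1y = 7.553 × 10^-3;  mass: 23.95x + 40.00y = 0.2647
Solving, x = 2.331 × 10^-3 mol, y = 5.222 × 10^-3 mol
mass of LiOH = 2.331 × 10^-3 × 23.95 = 0.05583 g

0.05583 g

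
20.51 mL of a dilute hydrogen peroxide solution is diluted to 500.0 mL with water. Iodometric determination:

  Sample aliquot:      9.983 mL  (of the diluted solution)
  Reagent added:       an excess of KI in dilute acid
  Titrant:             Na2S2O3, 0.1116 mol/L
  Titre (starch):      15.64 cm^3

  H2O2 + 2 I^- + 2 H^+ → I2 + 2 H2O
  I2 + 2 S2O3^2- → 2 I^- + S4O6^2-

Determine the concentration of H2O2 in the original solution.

n(S2O3^2-) = 0.01564 × 0.1116 = 1.745 × 10^-3 mol
n(I2) = n(S2O3^2-)/2 = 8.727 × 10^-4 mol
n(H2O2) in the aliquot = 8.727 × 10^-4 mol (1:1 ratio)
[H2O2]_dilute = 8.727 × 10^-4 / 0.009983 = 0.08742 mol/L
[H2O2]_original = 0.08742 × 500.0/20.51 = 2.131 mol/L

2.131 mol/L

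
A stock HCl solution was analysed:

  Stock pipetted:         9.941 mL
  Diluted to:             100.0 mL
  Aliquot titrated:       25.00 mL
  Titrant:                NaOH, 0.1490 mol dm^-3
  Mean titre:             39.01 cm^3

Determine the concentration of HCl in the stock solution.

2.339 mol/L

HCl + NaOH → NaCl + H2O
n(NaOH) = 0.03901 × 0.1490 = 5.812 × 10^-3 mol
n(HCl) in the aliquot = 5.812 × 10^-3 mol (1:1 ratio)
[HCl]_dilute = 5.812 × 10^-3 / 0.02500 = 0.2325 mol/L
Dilution factor = 100.0 / 9.941 = 10.06
[HCl]_stock = 0.2325 × 10.06 = 2.339 mol/L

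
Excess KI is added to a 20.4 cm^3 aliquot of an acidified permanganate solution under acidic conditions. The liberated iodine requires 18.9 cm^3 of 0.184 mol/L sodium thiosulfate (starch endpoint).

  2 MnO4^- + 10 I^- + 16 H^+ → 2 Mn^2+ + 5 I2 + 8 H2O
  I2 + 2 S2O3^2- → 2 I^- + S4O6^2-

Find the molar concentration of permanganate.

0.0341 mol/L

n(S2O3^2-) = 0.0189 × 0.184 = 3.48 × 10^-3 mol
n(I2) = n(S2O3^2-)/2 = 1.74 × 10^-3 mol
From the 2:5 ratio, n(MnO4^-) in the aliquot = 2/5 × 1.74 × 10^-3 = 6.96 × 10^-4 mol
[MnO4^-] = 6.96 × 10^-4 / 0.0204 = 0.0341 mol/L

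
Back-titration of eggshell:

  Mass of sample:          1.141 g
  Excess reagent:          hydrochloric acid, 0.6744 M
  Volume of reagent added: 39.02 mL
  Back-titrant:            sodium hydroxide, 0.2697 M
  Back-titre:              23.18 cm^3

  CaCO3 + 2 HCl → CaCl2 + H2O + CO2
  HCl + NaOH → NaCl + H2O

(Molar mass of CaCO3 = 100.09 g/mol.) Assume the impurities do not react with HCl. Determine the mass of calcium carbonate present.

n(HCl) added = 0.03902 × 0.6744 = 0.02632 mol
n(NaOH) used in back-titration = 0.02318 × 0.2697 = 6.252 × 10^-3 mol
n(HCl) left over = 6.252 × 10^-3 mol (1:1 ratio)
n(HCl) consumed by analyte = 0.02632 − 6.252 × 10^-3 = 0.02006 mol
From the 1:2 ratio, n(CaCO3) = 1/2 × 0.02006 = 0.01003 mol
mass of CaCO3 = 0.01003 × 100.09 = 1.004 g

1.004 g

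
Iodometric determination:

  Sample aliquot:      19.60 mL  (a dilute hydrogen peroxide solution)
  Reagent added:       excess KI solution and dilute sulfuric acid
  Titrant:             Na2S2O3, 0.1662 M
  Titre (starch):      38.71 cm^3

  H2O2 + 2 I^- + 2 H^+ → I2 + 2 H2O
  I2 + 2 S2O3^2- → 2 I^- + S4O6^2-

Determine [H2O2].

0.1641 M

n(S2O3^2-) = 0.03871 × 0.1662 = 6.434 × 10^-3 mol
n(I2) = n(S2O3^2-)/2 = 3.217 × 10^-3 mol
n(H2O2) in the aliquot = 3.217 × 10^-3 mol (1:1 ratio)
[H2O2] = 3.217 × 10^-3 / 0.01960 = 0.1641 mol/L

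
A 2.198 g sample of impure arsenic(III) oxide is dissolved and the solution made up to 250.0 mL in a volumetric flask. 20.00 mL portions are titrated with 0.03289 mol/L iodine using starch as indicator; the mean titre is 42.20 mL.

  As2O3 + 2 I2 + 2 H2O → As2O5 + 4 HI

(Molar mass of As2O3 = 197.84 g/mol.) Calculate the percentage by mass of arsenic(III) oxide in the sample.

n(I2) per titration = 0.04220 × 0.03289 = 1.388 × 10^-3 mol
From the 1:2 ratio, n(As2O3) in each aliquot = 1/2 × 1.388 × 10^-3 = 6.940 × 10^-4 mol
n(As2O3) in the whole flask = 6.940 × 10^-4 × 250.0/20.00 = 8.675 × 10^-3 mol
mass of As2O3 = 8.675 × 10^-3 × 197.84 = 1.716 g
% As2O3 = 1.716 / 2.198 × 100 = 78.08 %

78.08 %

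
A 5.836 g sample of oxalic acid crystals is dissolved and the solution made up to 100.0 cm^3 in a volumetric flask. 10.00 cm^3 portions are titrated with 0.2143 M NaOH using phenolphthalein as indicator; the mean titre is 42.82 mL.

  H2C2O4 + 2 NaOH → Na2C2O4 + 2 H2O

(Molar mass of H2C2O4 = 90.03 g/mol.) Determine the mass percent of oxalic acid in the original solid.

n(NaOH) per titration = 0.04282 × 0.2143 = 9.176 × 10^-3 mol
From the 1:2 ratio, n(H2C2O4) in each aliquot = 1/2 × 9.176 × 10^-3 = 4.588 × 10^-3 mol
n(H2C2O4) in the whole flask = 4.588 × 10^-3 × 100.0/10.00 = 0.04588 mol
mass of H2C2O4 = 0.04588 × 90.03 = 4.131 g
% H2C2O4 = 4.131 / 5.836 × 100 = 70.78 %

70.78 %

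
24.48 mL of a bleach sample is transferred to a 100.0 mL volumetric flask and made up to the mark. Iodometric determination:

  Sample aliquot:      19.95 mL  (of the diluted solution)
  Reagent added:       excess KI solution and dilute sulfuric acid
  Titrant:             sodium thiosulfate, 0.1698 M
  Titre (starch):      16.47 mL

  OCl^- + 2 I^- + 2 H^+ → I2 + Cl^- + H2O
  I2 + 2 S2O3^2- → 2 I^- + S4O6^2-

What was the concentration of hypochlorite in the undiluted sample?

n(S2O3^2-) = 0.01647 × 0.1698 = 2.797 × 10^-3 mol
n(I2) = n(S2O3^2-)/2 = 1.398 × 10^-3 mol
n(OCl^-) in the aliquot = 1.398 × 10^-3 mol (1:1 ratio)
[OCl^-]_dilute = 1.398 × 10^-3 / 0.01995 = 0.07009 mol/L
[OCl^-]_original = 0.07009 × 100.0/24.48 = 0.2863 mol/L

0.2863 M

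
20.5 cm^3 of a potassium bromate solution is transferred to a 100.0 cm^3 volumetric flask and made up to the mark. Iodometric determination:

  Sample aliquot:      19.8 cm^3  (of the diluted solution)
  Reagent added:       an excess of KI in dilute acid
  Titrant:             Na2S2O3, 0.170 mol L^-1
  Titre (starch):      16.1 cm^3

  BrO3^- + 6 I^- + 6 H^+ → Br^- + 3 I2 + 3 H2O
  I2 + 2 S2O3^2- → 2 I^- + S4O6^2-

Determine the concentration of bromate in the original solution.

n(S2O3^2-) = 0.0161 × 0.170 = 2.74 × 10^-3 mol
n(I2) = n(S2O3^2-)/2 = 1.37 × 10^-3 mol
From the 1:3 ratio, n(BrO3^-) in the aliquot = 1/3 × 1.37 × 10^-3 = 4.56 × 10^-4 mol
[BrO3^-]_dilute = 4.56 × 10^-4 / 0.0198 = 0.0230 mol/L
[BrO3^-]_original = 0.0230 × 100.0/20.5 = 0.112 mol/L

0.112 mol/L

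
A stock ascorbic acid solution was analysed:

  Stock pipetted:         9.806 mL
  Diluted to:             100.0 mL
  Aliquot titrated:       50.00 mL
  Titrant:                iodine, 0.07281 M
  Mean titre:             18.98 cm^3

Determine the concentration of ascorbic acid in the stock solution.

0.2819 M

C6H8O6 + I2 → C6H6O6 + 2 HI
n(I2) = 0.01898 × 0.07281 = 1.382 × 10^-3 mol
n(C6H8O6) in the aliquot = 1.382 × 10^-3 mol (1:1 ratio)
[C6H8O6]_dilute = 1.382 × 10^-3 / 0.05000 = 0.02764 mol/L
Dilution factor = 100.0 / 9.806 = 10.20
[C6H8O6]_stock = 0.02764 × 10.20 = 0.2819 mol/L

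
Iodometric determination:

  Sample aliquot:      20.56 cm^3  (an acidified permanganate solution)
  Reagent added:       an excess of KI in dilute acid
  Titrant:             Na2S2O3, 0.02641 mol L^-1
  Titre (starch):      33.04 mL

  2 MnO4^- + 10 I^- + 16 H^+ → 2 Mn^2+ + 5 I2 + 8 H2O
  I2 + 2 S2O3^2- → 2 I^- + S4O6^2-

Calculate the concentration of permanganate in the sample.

n(S2O3^2-) = 0.03304 × 0.02641 = 8.726 × 10^-4 mol
n(I2) = n(S2O3^2-)/2 = 4.363 × 10^-4 mol
From the 2:5 ratio, n(MnO4^-) in the aliquot = 2/5 × 4.363 × 10^-4 = 1.745 × 10^-4 mol
[MnO4^-] = 1.745 × 10^-4 / 0.02056 = 0.008488 mol/L

0.008488 mol/L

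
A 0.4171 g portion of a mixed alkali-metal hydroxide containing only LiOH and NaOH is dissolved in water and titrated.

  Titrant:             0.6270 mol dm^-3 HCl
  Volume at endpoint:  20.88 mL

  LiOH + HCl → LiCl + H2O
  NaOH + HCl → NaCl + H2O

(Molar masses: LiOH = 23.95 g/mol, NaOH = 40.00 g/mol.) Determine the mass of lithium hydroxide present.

0.1590 g

n(HCl) = 0.02088 × 0.6270 = 0.01309 mol
Let x = n(LiOH), y = n(NaOH).
Titrant: 1x + 1y = 0.01309;  mass: 23.95x + 40.00y = 0.4171
Solving, x = 6.640 × 10^-3 mol, y = 6.452 × 10^-3 mol
mass of LiOH = 6.640 × 10^-3 × 23.95 = 0.1590 g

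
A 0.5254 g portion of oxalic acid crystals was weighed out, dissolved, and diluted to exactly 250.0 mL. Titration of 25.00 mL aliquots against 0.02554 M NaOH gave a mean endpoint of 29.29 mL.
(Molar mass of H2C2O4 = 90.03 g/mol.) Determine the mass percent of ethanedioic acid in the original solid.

64.09 %

H2C2O4 + 2 NaOH → Na2C2O4 + 2 H2O
n(NaOH) per titration = 0.02929 × 0.02554 = 7.481 × 10^-4 mol
From the 1:2 ratio, n(H2C2O4) in each aliquot = 1/2 × 7.481 × 10^-4 = 3.740 × 10^-4 mol
n(H2C2O4) in the whole flask = 3.740 × 10^-4 × 250.0/25.00 = 3.740 × 10^-3 mol
mass of H2C2O4 = 3.740 × 10^-3 × 90.03 = 0.3367 g
% H2C2O4 = 0.3367 / 0.5254 × 100 = 64.09 %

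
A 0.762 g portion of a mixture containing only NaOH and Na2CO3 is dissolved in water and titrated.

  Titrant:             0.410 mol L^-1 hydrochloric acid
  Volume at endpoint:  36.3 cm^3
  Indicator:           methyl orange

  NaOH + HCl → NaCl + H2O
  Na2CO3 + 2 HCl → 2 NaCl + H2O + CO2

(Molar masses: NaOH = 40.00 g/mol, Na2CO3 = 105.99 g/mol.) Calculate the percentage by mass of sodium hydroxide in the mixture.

10.8 %

n(HCl) = 0.0363 × 0.410 = 0.0149 mol
Let x = n(NaOH), y = n(Na2CO3).
Titrant: 1x + 2y = 0.0149;  mass: 40.00x + 105.99y = 0.762
Solving, x = 2.06 × 10^-3 mol, y = 6.41 × 10^-3 mol
mass of NaOH = 2.06 × 10^-3 × 40.00 = 0.0823 g
% NaOH = 0.0823 / 0.762 × 100 = 10.8 %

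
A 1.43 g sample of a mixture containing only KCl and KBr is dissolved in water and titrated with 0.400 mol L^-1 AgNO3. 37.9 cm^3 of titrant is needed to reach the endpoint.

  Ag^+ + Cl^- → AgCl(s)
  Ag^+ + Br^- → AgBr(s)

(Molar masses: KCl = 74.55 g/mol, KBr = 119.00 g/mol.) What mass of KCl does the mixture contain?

0.627 g

n(AgNO3) = 0.0379 × 0.400 = 0.0152 mol
Let x = n(KCl), y = n(KBr).
Titrant: 1x + 1y = 0.0152;  mass: 74.55x + 119.00y = 1.43
Solving, x = 8.41 × 10^-3 mol, y = 6.75 × 10^-3 mol
mass of KCl = 8.41 × 10^-3 × 74.55 = 0.627 g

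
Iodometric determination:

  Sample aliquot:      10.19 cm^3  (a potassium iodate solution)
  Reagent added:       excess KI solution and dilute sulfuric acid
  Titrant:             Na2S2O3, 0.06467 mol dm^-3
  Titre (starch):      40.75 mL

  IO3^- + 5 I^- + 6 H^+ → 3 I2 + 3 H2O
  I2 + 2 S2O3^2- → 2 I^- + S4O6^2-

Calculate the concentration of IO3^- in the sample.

0.04310 mol/L

n(S2O3^2-) = 0.04075 × 0.06467 = 2.635 × 10^-3 mol
n(I2) = n(S2O3^2-)/2 = 1.318 × 10^-3 mol
From the 1:3 ratio, n(IO3^-) in the aliquot = 1/3 × 1.318 × 10^-3 = 4.392 × 10^-4 mol
[IO3^-] = 4.392 × 10^-4 / 0.01019 = 0.04310 mol/L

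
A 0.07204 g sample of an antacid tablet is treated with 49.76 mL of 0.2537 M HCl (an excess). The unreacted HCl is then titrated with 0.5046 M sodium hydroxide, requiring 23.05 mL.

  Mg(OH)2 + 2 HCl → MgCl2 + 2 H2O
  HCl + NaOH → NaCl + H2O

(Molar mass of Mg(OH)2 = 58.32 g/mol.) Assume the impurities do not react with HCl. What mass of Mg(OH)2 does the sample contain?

n(HCl) added = 0.04976 × 0.2537 = 0.01262 mol
n(NaOH) used in back-titration = 0.02305 × 0.5046 = 0.01163 mol
n(HCl) left over = 0.01163 mol (1:1 ratio)
n(HCl) consumed by analyte = 0.01262 − 0.01163 = 9.931 × 10^-4 mol
From the 1:2 ratio, n(Mg(OH)2) = 1/2 × 9.931 × 10^-4 = 4.965 × 10^-4 mol
mass of Mg(OH)2 = 4.965 × 10^-4 × 58.32 = 0.02896 g

0.02896 g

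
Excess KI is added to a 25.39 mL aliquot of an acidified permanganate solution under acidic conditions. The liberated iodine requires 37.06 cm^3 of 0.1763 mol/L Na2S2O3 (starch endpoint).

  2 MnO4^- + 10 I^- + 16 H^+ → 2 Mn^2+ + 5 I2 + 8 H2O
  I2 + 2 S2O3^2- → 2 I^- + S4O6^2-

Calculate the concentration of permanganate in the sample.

0.05147 mol/L

n(S2O3^2-) = 0.03706 × 0.1763 = 6.534 × 10^-3 mol
n(I2) = n(S2O3^2-)/2 = 3.267 × 10^-3 mol
From the 2:5 ratio, n(MnO4^-) in the aliquot = 2/5 × 3.267 × 10^-3 = 1.307 × 10^-3 mol
[MnO4^-] = 1.307 × 10^-3 / 0.02539 = 0.05147 mol/L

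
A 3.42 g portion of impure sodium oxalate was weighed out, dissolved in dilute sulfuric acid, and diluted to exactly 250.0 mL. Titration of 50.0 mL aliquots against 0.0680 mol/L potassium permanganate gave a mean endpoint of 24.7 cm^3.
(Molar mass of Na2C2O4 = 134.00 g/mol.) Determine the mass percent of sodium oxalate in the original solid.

2 MnO4^- + 5 C2O4^2- + 16 H^+ → 2 Mn^2+ + 10 CO2 + 8 H2O
n(KMnO4) per titration = 0.0247 × 0.0680 = 1.68 × 10^-3 mol
From the 5:2 ratio, n(Na2C2O4) in each aliquot = 5/2 × 1.68 × 10^-3 = 4.20 × 10^-3 mol
n(Na2C2O4) in the whole flask = 4.20 × 10^-3 × 250.0/50.0 = 0.0210 mol
mass of Na2C2O4 = 0.0210 × 134.00 = 2.81 g
% Na2C2O4 = 2.81 / 3.42 × 100 = 82.3 %

82.3 %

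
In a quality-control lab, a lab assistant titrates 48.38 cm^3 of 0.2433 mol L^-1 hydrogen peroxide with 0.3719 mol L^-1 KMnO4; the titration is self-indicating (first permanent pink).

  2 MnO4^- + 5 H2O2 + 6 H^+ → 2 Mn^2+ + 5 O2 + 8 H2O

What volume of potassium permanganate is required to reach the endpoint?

12.66 mL

n(H2O2) = 0.04838 L × 0.2433 mol/L = 0.01177 mol
From the 2:5 stoichiometry, n(KMnO4) = 2/5 × 0.01177 = 4.708 × 10^-3 mol
V(KMnO4) = 4.708 × 10^-3 mol / 0.3719 mol/L = 0.01266 L = 12.66 mL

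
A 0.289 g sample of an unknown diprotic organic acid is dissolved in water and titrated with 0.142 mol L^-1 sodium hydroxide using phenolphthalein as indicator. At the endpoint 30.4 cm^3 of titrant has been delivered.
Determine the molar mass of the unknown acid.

134 g/mol

n(NaOH) = 0.0304 L × 0.142 mol/L = 4.32 × 10^-3 mol
From the 1:2 ratio, n(H2A) = 1/2 × 4.32 × 10^-3 = 2.16 × 10^-3 mol
M = m / n = 0.289 g / 2.16 × 10^-3 mol = 134 g/mol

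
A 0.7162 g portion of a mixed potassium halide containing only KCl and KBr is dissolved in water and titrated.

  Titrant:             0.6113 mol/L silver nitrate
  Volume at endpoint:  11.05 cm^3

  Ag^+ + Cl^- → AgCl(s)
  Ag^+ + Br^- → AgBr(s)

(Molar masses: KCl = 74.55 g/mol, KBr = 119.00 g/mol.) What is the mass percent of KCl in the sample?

20.52 %

n(AgNO3) = 0.01105 × 0.6113 = 6.755 × 10^-3 mol
Let x = n(KCl), y = n(KBr).
Titrant: 1x + 1y = 6.755 × 10^-3;  mass: 74.55x + 119.00y = 0.7162
Solving, x = 1.971 × 10^-3 mol, y = 4.783 × 10^-3 mol
mass of KCl = 1.971 × 10^-3 × 74.55 = 0.1470 g
% KCl = 0.1470 / 0.7162 × 100 = 20.52 %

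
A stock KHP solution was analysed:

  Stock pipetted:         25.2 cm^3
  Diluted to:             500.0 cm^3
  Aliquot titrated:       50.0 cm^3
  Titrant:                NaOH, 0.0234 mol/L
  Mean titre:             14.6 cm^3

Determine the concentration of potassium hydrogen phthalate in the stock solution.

KHC8H4O4 + NaOH → KNaC8H4O4 + H2O
n(NaOH) = 0.0146 × 0.0234 = 3.42 × 10^-4 mol
n(KHC8H4O4) in the aliquot = 3.42 × 10^-4 mol (1:1 ratio)
[KHC8H4O4]_dilute = 3.42 × 10^-4 / 0.0500 = 0.00683 mol/L
Dilution factor = 500.0 / 25.2 = 19.84
[KHC8H4O4]_stock = 0.00683 × 19.84 = 0.136 mol/L

0.136 mol/L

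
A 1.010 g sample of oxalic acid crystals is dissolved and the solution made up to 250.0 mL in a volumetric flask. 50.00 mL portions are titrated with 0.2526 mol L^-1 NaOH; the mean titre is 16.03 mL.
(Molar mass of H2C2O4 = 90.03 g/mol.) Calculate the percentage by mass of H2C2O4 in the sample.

90.23 %

H2C2O4 + 2 NaOH → Na2C2O4 + 2 H2O
n(NaOH) per titration = 0.01603 × 0.2526 = 4.049 × 10^-3 mol
From the 1:2 ratio, n(H2C2O4) in each aliquot = 1/2 × 4.049 × 10^-3 = 2.025 × 10^-3 mol
n(H2C2O4) in the whole flask = 2.025 × 10^-3 × 250.0/50.00 = 0.01012 mol
mass of H2C2O4 = 0.01012 × 90.03 = 0.9114 g
% H2C2O4 = 0.9114 / 1.010 × 100 = 90.23 %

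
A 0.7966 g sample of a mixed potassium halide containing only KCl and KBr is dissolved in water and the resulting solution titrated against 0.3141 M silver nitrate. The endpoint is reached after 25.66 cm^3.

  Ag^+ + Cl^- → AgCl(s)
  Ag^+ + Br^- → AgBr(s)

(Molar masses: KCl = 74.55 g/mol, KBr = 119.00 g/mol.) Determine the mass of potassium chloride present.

0.2726 g

n(AgNO3) = 0.02566 × 0.3141 = 8.060 × 10^-3 mol
Let x = n(KCl), y = n(KBr).
Titrant: 1x + 1y = 8.060 × 10^-3;  mass: 74.55x + 119.00y = 0.7966
Solving, x = 3.656 × 10^-3 mol, y = 4.404 × 10^-3 mol
mass of KCl = 3.656 × 10^-3 × 74.55 = 0.2726 g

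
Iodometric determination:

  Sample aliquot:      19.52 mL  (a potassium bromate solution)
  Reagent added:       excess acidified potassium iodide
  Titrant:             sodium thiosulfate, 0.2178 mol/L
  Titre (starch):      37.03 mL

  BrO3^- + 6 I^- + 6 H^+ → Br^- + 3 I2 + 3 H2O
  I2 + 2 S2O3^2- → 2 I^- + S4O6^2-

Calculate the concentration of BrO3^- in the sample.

0.06886 mol/L

n(S2O3^2-) = 0.03703 × 0.2178 = 8.065 × 10^-3 mol
n(I2) = n(S2O3^2-)/2 = 4.033 × 10^-3 mol
From the 1:3 ratio, n(BrO3^-) in the aliquot = 1/3 × 4.033 × 10^-3 = 1.344 × 10^-3 mol
[BrO3^-] = 1.344 × 10^-3 / 0.01952 = 0.06886 mol/L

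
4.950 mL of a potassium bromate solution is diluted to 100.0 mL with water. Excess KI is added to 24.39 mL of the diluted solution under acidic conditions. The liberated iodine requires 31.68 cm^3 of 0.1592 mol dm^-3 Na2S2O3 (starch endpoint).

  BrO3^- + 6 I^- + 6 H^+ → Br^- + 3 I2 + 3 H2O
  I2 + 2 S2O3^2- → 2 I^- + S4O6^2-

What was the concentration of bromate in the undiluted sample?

0.6962 mol/L

n(S2O3^2-) = 0.03168 × 0.1592 = 5.043 × 10^-3 mol
n(I2) = n(S2O3^2-)/2 = 2.522 × 10^-3 mol
From the 1:3 ratio, n(BrO3^-) in the aliquot = 1/3 × 2.522 × 10^-3 = 8.406 × 10^-4 mol
[BrO3^-]_dilute = 8.406 × 10^-4 / 0.02439 = 0.03446 mol/L
[BrO3^-]_original = 0.03446 × 100.0/4.950 = 0.6962 mol/L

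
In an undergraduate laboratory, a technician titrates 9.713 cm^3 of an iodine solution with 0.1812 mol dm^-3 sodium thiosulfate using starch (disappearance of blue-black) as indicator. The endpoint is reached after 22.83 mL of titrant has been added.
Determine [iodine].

I2 + 2 S2O3^2- → 2 I^- + S4O6^2-
n(Na2S2O3) = 0.02283 L × 0.1812 mol/L = 4.137 × 10^-3 mol
From the 1:2 mole ratio, n(I2) = 1/2 × 4.137 × 10^-3 = 2.068 × 10^-3 mol
[I2] = 2.068 × 10^-3 mol / 0.009713 L = 0.2130 mol/L

0.2130 mol/L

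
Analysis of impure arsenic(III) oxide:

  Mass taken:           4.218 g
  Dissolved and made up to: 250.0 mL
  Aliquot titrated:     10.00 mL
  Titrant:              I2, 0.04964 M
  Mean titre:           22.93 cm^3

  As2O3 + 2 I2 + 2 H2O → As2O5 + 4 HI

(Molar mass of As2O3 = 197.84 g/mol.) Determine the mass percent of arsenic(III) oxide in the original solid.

n(I2) per titration = 0.02293 × 0.04964 = 1.138 × 10^-3 mol
From the 1:2 ratio, n(As2O3) in each aliquot = 1/2 × 1.138 × 10^-3 = 5.691 × 10^-4 mol
n(As2O3) in the whole flask = 5.691 × 10^-4 × 250.0/10.00 = 0.01423 mol
mass of As2O3 = 0.01423 × 197.84 = 2.815 g
% As2O3 = 2.815 / 4.218 × 100 = 66.73 %

66.73 %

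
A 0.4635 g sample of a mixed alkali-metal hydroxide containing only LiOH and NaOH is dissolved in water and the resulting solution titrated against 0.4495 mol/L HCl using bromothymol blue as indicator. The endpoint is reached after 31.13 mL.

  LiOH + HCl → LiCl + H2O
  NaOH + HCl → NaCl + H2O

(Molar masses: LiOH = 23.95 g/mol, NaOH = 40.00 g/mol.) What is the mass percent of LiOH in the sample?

n(HCl) = 0.03113 × 0.4495 = 0.01399 mol
Let x = n(LiOH), y = n(NaOH).
Titrant: 1x + 1y = 0.01399;  mass: 23.95x + 40.00y = 0.4635
Solving, x = 5.995 × 10^-3 mol, y = 7.998 × 10^-3 mol
mass of LiOH = 5.995 × 10^-3 × 23.95 = 0.1436 g
% LiOH = 0.1436 / 0.4635 × 100 = 30.98 %

30.98 %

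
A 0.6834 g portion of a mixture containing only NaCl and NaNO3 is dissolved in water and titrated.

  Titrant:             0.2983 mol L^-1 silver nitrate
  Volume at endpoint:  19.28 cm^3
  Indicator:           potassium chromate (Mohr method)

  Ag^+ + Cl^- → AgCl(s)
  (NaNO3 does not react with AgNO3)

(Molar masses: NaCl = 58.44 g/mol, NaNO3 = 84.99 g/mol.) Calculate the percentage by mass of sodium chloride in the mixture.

n(AgNO3) = 0.01928 × 0.2983 = 5.751 × 10^-3 mol
Let x = n(NaCl), y = n(NaNO3).
Titrant: 1x = 5.751 × 10^-3;  mass: 58.44x + 84.99y = 0.6834
Solving, x = 5.751 × 10^-3 mol, y = 4.086 × 10^-3 mol
mass of NaCl = 5.751 × 10^-3 × 58.44 = 0.3361 g
% NaCl = 0.3361 / 0.6834 × 100 = 49.18 %

49.18 %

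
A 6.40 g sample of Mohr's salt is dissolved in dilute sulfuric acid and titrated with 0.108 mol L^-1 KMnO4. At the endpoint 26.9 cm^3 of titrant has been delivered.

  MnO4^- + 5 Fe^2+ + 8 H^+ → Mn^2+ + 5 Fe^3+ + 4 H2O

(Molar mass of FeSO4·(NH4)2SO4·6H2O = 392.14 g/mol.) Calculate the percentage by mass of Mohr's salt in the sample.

n(KMnO4) = 0.0269 L × 0.108 mol/L = 2.91 × 10^-3 mol
From the 5:1 ratio, n(FeSO4·(NH4)2SO4·6H2O) = 5/1 × 2.91 × 10^-3 = 0.0145 mol
mass of FeSO4·(NH4)2SO4·6H2O = 0.0145 × 392.14 g/mol = 5.70 g
% FeSO4·(NH4)2SO4·6H2O = 5.70 / 6.40 × 100 = 89.0 %

89.0 %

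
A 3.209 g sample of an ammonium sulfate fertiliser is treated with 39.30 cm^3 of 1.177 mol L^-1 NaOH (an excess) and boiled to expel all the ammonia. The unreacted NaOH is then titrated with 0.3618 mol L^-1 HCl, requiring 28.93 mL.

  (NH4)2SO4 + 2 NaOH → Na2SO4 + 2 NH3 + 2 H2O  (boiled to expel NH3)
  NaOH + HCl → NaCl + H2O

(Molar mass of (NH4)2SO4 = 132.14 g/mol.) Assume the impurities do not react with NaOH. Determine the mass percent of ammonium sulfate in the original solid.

n(NaOH) added = 0.03930 × 1.177 = 0.04626 mol
n(HCl) used in back-titration = 0.02893 × 0.3618 = 0.01047 mol
n(NaOH) left over = 0.01047 mol (1:1 ratio)
n(NaOH) consumed by analyte = 0.04626 − 0.01047 = 0.03579 mol
From the 1:2 ratio, n((NH4)2SO4) = 1/2 × 0.03579 = 0.01789 mol
mass of (NH4)2SO4 = 0.01789 × 132.14 = 2.365 g
% (NH4)2SO4 = 2.365 / 3.209 × 100 = 73.69 %

73.69 %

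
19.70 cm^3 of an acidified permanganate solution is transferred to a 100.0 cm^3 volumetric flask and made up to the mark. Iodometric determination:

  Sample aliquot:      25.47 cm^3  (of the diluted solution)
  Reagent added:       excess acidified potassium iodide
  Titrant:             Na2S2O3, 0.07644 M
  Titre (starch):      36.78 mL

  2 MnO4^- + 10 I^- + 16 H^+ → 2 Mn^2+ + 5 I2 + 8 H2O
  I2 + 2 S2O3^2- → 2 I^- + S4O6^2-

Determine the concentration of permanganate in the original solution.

0.1121 M

n(S2O3^2-) = 0.03678 × 0.07644 = 2.811 × 10^-3 mol
n(I2) = n(S2O3^2-)/2 = 1.406 × 10^-3 mol
From the 2:5 ratio, n(MnO4^-) in the aliquot = 2/5 × 1.406 × 10^-3 = 5.623 × 10^-4 mol
[MnO4^-]_dilute = 5.623 × 10^-4 / 0.02547 = 0.02208 mol/L
[MnO4^-]_original = 0.02208 × 100.0/19.70 = 0.1121 mol/L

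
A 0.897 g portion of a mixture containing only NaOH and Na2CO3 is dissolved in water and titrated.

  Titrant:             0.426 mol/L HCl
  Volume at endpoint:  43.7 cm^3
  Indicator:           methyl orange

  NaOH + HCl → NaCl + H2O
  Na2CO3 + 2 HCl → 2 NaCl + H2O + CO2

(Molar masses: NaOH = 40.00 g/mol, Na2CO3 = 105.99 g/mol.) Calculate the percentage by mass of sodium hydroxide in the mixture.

n(HCl) = 0.0437 × 0.426 = 0.0186 mol
Let x = n(NaOH), y = n(Na2CO3).
Titrant: 1x + 2y = 0.0186;  mass: 40.00x + 105.99y = 0.897
Solving, x = 6.89 × 10^-3 mol, y = 5.86 × 10^-3 mol
mass of NaOH = 6.89 × 10^-3 × 40.00 = 0.276 g
% NaOH = 0.276 / 0.897 × 100 = 30.7 %

30.7 %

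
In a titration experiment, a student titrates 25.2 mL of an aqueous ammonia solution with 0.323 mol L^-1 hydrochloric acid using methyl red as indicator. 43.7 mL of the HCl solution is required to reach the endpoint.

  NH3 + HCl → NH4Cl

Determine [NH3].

n(HCl) = 0.0437 L × 0.323 mol/L = 0.0141 mol
n(NH3) = 0.0141 mol (1:1 mole ratio)
[NH3] = 0.0141 mol / 0.0252 L = 0.560 mol/L

0.560 mol/L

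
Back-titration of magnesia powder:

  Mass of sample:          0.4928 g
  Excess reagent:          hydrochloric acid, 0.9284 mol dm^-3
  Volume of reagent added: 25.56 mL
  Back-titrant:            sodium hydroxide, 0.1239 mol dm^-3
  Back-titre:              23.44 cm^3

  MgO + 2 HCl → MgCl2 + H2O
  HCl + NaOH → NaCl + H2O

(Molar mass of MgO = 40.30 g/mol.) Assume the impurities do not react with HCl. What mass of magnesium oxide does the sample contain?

n(HCl) added = 0.02556 × 0.9284 = 0.02373 mol
n(NaOH) used in back-titration = 0.02344 × 0.1239 = 2.904 × 10^-3 mol
n(HCl) left over = 2.904 × 10^-3 mol (1:1 ratio)
n(HCl) consumed by analyte = 0.02373 − 2.904 × 10^-3 = 0.02083 mol
From the 1:2 ratio, n(MgO) = 1/2 × 0.02083 = 0.01041 mol
mass of MgO = 0.01041 × 40.30 = 0.4196 g

0.4196 g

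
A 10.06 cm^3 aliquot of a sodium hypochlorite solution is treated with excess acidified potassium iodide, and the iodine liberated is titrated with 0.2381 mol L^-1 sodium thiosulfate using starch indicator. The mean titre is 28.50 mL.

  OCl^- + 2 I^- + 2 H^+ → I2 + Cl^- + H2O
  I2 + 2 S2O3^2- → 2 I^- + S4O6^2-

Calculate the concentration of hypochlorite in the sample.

n(S2O3^2-) = 0.02850 × 0.2381 = 6.786 × 10^-3 mol
n(I2) = n(S2O3^2-)/2 = 3.393 × 10^-3 mol
n(OCl^-) in the aliquot = 3.393 × 10^-3 mol (1:1 ratio)
[OCl^-] = 3.393 × 10^-3 / 0.01006 = 0.3373 mol/L

0.3373 mol/L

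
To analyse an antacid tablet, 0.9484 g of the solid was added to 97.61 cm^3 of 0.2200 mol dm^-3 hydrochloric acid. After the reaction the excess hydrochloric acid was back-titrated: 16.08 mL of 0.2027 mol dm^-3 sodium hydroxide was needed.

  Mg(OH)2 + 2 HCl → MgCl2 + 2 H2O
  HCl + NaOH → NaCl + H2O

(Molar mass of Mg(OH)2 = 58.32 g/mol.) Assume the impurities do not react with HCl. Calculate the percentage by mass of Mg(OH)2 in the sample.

n(HCl) added = 0.09761 × 0.2200 = 0.02147 mol
n(NaOH) used in back-titration = 0.01608 × 0.2027 = 3.259 × 10^-3 mol
n(HCl) left over = 3.259 × 10^-3 mol (1:1 ratio)
n(HCl) consumed by analyte = 0.02147 − 3.259 × 10^-3 = 0.01821 mol
From the 1:2 ratio, n(Mg(OH)2) = 1/2 × 0.01821 = 9.107 × 10^-3 mol
mass of Mg(OH)2 = 9.107 × 10^-3 × 58.32 = 0.5311 g
% Mg(OH)2 = 0.5311 / 0.9484 × 100 = 56.00 %

56.00 %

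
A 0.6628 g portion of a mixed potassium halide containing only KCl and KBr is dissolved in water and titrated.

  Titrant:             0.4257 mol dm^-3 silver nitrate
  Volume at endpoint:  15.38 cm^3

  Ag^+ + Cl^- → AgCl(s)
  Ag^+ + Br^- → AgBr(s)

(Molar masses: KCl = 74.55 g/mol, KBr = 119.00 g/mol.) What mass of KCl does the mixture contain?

0.1951 g

n(AgNO3) = 0.01538 × 0.4257 = 6.547 × 10^-3 mol
Let x = n(KCl), y = n(KBr).
Titrant: 1x + 1y = 6.547 × 10^-3;  mass: 74.55x + 119.00y = 0.6628
Solving, x = 2.617 × 10^-3 mol, y = 3.930 × 10^-3 mol
mass of KCl = 2.617 × 10^-3 × 74.55 = 0.1951 g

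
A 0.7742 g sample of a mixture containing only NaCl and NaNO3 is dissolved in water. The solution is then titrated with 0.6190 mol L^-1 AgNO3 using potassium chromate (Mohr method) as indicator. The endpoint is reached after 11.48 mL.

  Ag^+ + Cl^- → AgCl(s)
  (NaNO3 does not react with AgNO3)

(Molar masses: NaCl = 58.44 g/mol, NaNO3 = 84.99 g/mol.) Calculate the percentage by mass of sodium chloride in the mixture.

n(AgNO3) = 0.01148 × 0.6190 = 7.106 × 10^-3 mol
Let x = n(NaCl), y = n(NaNO3).
Titrant: 1x = 7.106 × 10^-3;  mass: 58.44x + 84.99y = 0.7742
Solving, x = 7.106 × 10^-3 mol, y = 4.223 × 10^-3 mol
mass of NaCl = 7.106 × 10^-3 × 58.44 = 0.4153 g
% NaCl = 0.4153 / 0.7742 × 100 = 53.64 %

53.64 %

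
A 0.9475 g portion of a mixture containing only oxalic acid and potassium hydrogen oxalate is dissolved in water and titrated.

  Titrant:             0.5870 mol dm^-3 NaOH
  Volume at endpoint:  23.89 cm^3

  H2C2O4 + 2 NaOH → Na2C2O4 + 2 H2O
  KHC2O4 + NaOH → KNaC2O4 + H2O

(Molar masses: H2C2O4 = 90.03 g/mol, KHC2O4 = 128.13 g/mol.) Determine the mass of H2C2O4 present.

n(NaOH) = 0.02389 × 0.5870 = 0.01402 mol
Let x = n(H2C2O4), y = n(KHC2O4).
Titrant: 2x + 1y = 0.01402;  mass: 90.03x + 128.13y = 0.9475
Solving, x = 5.109 × 10^-3 mol, y = 3.805 × 10^-3 mol
mass of H2C2O4 = 5.109 × 10^-3 × 90.03 = 0.4600 g

0.4600 g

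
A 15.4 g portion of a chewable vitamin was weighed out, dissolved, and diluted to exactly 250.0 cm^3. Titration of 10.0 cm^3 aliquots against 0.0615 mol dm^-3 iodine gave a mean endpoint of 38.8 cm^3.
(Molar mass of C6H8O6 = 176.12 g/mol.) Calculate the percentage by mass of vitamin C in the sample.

C6H8O6 + I2 → C6H6O6 + 2 HI
n(I2) per titration = 0.0388 × 0.0615 = 2.39 × 10^-3 mol
n(C6H8O6) in each aliquot = 2.39 × 10^-3 mol (1:1 ratio)
n(C6H8O6) in the whole flask = 2.39 × 10^-3 × 250.0/10.0 = 0.0597 mol
mass of C6H8O6 = 0.0597 × 176.12 = 10.5 g
% C6H8O6 = 10.5 / 15.4 × 100 = 68.2 %

68.2 %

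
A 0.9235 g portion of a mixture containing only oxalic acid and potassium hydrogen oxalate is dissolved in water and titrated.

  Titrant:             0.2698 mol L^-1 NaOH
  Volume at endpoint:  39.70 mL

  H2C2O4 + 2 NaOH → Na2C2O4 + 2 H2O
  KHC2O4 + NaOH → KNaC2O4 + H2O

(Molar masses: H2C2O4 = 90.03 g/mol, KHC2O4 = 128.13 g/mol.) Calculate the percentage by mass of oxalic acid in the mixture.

26.33 %

n(NaOH) = 0.03970 × 0.2698 = 0.01071 mol
Let x = n(H2C2O4), y = n(KHC2O4).
Titrant: 2x + 1y = 0.01071;  mass: 90.03x + 128.13y = 0.9235
Solving, x = 2.701 × 10^-3 mol, y = 5.310 × 10^-3 mol
mass of H2C2O4 = 2.701 × 10^-3 × 90.03 = 0.2431 g
% H2C2O4 = 0.2431 / 0.9235 × 100 = 26.33 %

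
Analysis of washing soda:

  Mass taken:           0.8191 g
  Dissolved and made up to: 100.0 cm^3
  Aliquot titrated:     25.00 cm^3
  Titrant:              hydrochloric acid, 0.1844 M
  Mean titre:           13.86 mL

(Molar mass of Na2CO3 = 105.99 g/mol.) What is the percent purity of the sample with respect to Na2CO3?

Na2CO3 + 2 HCl → 2 NaCl + H2O + CO2
n(HCl) per titration = 0.01386 × 0.1844 = 2.556 × 10^-3 mol
From the 1:2 ratio, n(Na2CO3) in each aliquot = 1/2 × 2.556 × 10^-3 = 1.278 × 10^-3 mol
n(Na2CO3) in the whole flask = 1.278 × 10^-3 × 100.0/25.00 = 5.112 × 10^-3 mol
mass of Na2CO3 = 5.112 × 10^-3 × 105.99 = 0.5418 g
% Na2CO3 = 0.5418 / 0.8191 × 100 = 66.14 %

66.14 %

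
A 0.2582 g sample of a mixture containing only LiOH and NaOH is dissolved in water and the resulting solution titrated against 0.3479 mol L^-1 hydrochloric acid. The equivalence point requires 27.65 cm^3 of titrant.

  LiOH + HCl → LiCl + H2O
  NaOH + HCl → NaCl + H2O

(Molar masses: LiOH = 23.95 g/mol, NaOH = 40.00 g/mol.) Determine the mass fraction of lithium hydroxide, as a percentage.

73.15 %

n(HCl) = 0.02765 × 0.3479 = 9.619 × 10^-3 mol
Let x = n(LiOH), y = n(NaOH).
Titrant: 1x + 1y = 9.619 × 10^-3;  mass: 23.95x + 40.00y = 0.2582
Solving, x = 7.886 × 10^-3 mol, y = 1.733 × 10^-3 mol
mass of LiOH = 7.886 × 10^-3 × 23.95 = 0.1889 g
% LiOH = 0.1889 / 0.2582 × 100 = 73.15 %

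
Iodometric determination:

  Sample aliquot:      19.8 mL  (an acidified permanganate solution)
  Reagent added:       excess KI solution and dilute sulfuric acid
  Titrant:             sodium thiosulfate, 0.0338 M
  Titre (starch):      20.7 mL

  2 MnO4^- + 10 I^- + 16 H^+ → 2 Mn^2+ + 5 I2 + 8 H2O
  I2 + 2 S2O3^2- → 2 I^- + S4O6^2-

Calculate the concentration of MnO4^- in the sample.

0.00707 M

n(S2O3^2-) = 0.0207 × 0.0338 = 7.00 × 10^-4 mol
n(I2) = n(S2O3^2-)/2 = 3.50 × 10^-4 mol
From the 2:5 ratio, n(MnO4^-) in the aliquot = 2/5 × 3.50 × 10^-4 = 1.40 × 10^-4 mol
[MnO4^-] = 1.40 × 10^-4 / 0.0198 = 0.00707 mol/L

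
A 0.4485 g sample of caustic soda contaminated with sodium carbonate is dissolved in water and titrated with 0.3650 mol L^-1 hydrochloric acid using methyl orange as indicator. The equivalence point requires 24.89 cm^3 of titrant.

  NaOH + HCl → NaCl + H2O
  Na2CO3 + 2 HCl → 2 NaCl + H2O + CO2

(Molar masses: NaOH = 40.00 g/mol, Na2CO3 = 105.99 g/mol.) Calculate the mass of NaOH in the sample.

0.1014 g

n(HCl) = 0.02489 × 0.3650 = 9.085 × 10^-3 mol
Let x = n(NaOH), y = n(Na2CO3).
Titrant: 1x + 2y = 9.085 × 10^-3;  mass: 40.00x + 105.99y = 0.4485
Solving, x = 2.536 × 10^-3 mol, y = 3.275 × 10^-3 mol
mass of NaOH = 2.536 × 10^-3 × 40.00 = 0.1014 g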